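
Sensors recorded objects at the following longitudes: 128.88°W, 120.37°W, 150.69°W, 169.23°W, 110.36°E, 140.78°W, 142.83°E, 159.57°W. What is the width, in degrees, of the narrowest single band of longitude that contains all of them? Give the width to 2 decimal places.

Sort the longitudes: -169.23°, -159.57°, -150.69°, -140.78°, -128.88°, -120.37°, +110.36°, +142.83°.
Eastward gaps between consecutive values (wrapping around): 9.66°, 8.88°, 9.91°, 11.90°, 8.51°, 230.73°, 32.47°, 47.94°.
Largest gap = 230.73° ⇒ minimal covering band is its complement: 360° − 230.73° = 129.27°.
Band runs from +110.36° eastward to -120.37°, crossing the antimeridian.

129.27°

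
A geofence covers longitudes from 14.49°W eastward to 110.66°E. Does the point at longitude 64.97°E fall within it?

Band width going east from -14.49° to +110.66°: ((110.66 − -14.49) mod 360) = 125.15°.
Offset of +64.97° east of the west edge: ((64.97 − -14.49) mod 360) = 79.46°.
79.46° ≤ 125.15° ⇒ inside.

Yes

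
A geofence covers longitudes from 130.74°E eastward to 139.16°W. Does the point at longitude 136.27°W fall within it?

Band width going east from +130.74° to -139.16°: ((-139.16 − 130.74) mod 360) = 90.10°.
Offset of -136.27° east of the west edge: ((-136.27 − 130.74) mod 360) = 92.99°.
92.99° > 90.10° ⇒ outside.

No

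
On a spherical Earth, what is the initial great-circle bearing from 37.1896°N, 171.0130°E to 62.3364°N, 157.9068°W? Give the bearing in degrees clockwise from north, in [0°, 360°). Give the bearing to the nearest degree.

27°

Δλ = -157.9068 − 171.0130 = -328.9198°; wrapped into (−180°, 180°]: 31.0802°.
θ = atan2( sin Δλ · cos φ₂ , cos φ₁ · sin φ₂ − sin φ₁ · cos φ₂ · cos Δλ )
  = atan2(0.23968, 0.46523) = 27.257° → normalised to [0°, 360°): 27.257°.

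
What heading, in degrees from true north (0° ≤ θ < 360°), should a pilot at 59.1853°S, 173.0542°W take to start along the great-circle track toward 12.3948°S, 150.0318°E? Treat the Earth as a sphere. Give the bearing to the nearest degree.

Δλ = 150.0318 − -173.0542 = 323.0860°; wrapped into (−180°, 180°]: -36.9140°.
θ = atan2( sin Δλ · cos φ₂ , cos φ₁ · sin φ₂ − sin φ₁ · cos φ₂ · cos Δλ )
  = atan2(-0.58662, 0.56071) = -46.294° → normalised to [0°, 360°): 313.706°.

314°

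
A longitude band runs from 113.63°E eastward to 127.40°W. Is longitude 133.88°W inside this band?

Yes

Band width going east from +113.63° to -127.40°: ((-127.40 − 113.63) mod 360) = 118.97°.
Offset of -133.88° east of the west edge: ((-133.88 − 113.63) mod 360) = 112.49°.
112.49° ≤ 118.97° ⇒ inside.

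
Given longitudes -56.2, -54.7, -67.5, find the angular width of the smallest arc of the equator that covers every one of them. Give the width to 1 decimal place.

12.8°

Sort the longitudes: -67.5°, -56.2°, -54.7°.
Eastward gaps between consecutive values (wrapping around): 11.3°, 1.5°, 347.2°.
Largest gap = 347.2° ⇒ minimal covering band is its complement: 360° − 347.2° = 12.8°.
Band runs from -67.5° eastward to -54.7°.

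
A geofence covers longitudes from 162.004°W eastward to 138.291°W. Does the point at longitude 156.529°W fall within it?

Band width going east from -162.004° to -138.291°: ((-138.291 − -162.004) mod 360) = 23.713°.
Offset of -156.529° east of the west edge: ((-156.529 − -162.004) mod 360) = 5.475°.
5.475° ≤ 23.713° ⇒ inside.

Yes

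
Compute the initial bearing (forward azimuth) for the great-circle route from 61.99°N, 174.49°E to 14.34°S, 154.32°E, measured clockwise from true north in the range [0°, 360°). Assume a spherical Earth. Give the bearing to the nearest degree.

Δλ = 154.32 − 174.49 = -20.17°.
θ = atan2( sin Δλ · cos φ₂ , cos φ₁ · sin φ₂ − sin φ₁ · cos φ₂ · cos Δλ )
  = atan2(-0.33406, -0.91922) = -160.028° → normalised to [0°, 360°): 199.972°.

200°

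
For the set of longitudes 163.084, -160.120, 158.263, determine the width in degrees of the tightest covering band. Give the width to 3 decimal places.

41.617°

Sort the longitudes: -160.120°, +158.263°, +163.084°.
Eastward gaps between consecutive values (wrapping around): 318.383°, 4.821°, 36.796°.
Largest gap = 318.383° ⇒ minimal covering band is its complement: 360° − 318.383° = 41.617°.
Band runs from +158.263° eastward to -160.120°, crossing the antimeridian.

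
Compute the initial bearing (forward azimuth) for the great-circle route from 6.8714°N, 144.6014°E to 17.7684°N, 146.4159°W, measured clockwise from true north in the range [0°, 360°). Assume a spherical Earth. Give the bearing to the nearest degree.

Δλ = -146.4159 − 144.6014 = -291.0173°; wrapped into (−180°, 180°]: 68.9827°.
θ = atan2( sin Δλ · cos φ₂ , cos φ₁ · sin φ₂ − sin φ₁ · cos φ₂ · cos Δλ )
  = atan2(0.88894, 0.26212) = 73.571° → normalised to [0°, 360°): 73.571°.

74°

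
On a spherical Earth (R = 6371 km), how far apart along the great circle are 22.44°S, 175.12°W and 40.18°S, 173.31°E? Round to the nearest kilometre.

2253 km

Δλ = 173.31 − -175.12 = 348.43°; wrapped into (−180°, 180°]: -11.57°.
Δφ = -40.18 − -22.44 = -17.74°.
a = sin²(Δφ/2) + cos φ₁ · cos φ₂ · sin²(Δλ/2) = 0.030950.
c = 2·atan2(√a, √(1−a)) = 0.35369 rad → d = 6371·c ≈ 2253.38 km.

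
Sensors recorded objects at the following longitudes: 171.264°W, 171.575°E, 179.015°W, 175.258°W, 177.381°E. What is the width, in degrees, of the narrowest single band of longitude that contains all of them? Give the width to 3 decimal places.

Sort the longitudes: -179.015°, -175.258°, -171.264°, +171.575°, +177.381°.
Eastward gaps between consecutive values (wrapping around): 3.757°, 3.994°, 342.839°, 5.806°, 3.604°.
Largest gap = 342.839° ⇒ minimal covering band is its complement: 360° − 342.839° = 17.161°.
Band runs from +171.575° eastward to -171.264°, crossing the antimeridian.

17.161°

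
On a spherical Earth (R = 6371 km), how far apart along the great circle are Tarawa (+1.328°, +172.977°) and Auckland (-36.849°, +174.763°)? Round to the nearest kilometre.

Δλ = 174.763 − 172.977 = 1.786°.
Δφ = -36.849 − 1.328 = -38.177°.
a = sin²(Δφ/2) + cos φ₁ · cos φ₂ · sin²(Δλ/2) = 0.107142.
c = 2·atan2(√a, √(1−a)) = 0.66694 rad → d = 6371·c ≈ 4249.09 km.

4249 km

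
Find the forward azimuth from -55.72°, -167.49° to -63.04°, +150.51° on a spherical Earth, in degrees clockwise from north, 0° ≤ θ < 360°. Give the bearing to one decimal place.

Δλ = 150.51 − -167.49 = 318.00°; wrapped into (−180°, 180°]: -42.00°.
θ = atan2( sin Δλ · cos φ₂ , cos φ₁ · sin φ₂ − sin φ₁ · cos φ₂ · cos Δλ )
  = atan2(-0.30336, -0.22363) = -126.397° → normalised to [0°, 360°): 233.603°.

233.6°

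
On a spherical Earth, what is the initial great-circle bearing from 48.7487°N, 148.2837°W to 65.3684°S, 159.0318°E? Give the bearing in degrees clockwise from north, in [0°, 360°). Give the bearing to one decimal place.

202.8°

Δλ = 159.0318 − -148.2837 = 307.3155°; wrapped into (−180°, 180°]: -52.6845°.
θ = atan2( sin Δλ · cos φ₂ , cos φ₁ · sin φ₂ − sin φ₁ · cos φ₂ · cos Δλ )
  = atan2(-0.33147, -0.78932) = -157.220° → normalised to [0°, 360°): 202.780°.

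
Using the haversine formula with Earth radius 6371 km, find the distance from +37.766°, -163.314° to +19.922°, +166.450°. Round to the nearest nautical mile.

1903 nmi

Δλ = 166.450 − -163.314 = 329.764°; wrapped into (−180°, 180°]: -30.236°.
Δφ = 19.922 − 37.766 = -17.844°.
a = sin²(Δφ/2) + cos φ₁ · cos φ₂ · sin²(Δλ/2) = 0.074607.
c = 2·atan2(√a, √(1−a)) = 0.55332 rad → d = 6371·c ≈ 3525.17 km ≈ 1903.44 nmi.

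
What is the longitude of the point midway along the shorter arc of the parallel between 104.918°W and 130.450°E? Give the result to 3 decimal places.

167.234°W

Signed shortest Δλ from -104.918° to +130.450° is -124.632°.
Midpoint longitude = -104.918° + (-124.632°)/2 = -104.918° − 62.316° = -167.234°.
(The naïve average (-104.918 + +130.450)/2 = 12.766° is on the wrong side of the globe.)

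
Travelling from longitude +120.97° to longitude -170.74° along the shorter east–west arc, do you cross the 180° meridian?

Yes

Naïve |-170.74 − 120.97| = 291.71° > 180°, so the shorter arc goes the other way round — across 180°.
Signed shortest Δλ = ((-170.74 − 120.97 + 180) mod 360) − 180 = 68.29°.
Going east by 68.29° from +120.97° passes through 180° before reaching -170.74°.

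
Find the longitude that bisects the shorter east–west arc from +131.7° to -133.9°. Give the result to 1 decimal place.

Signed shortest Δλ from +131.7° to -133.9° is +94.4°.
Midpoint longitude = +131.7° + (+94.4°)/2 = +131.7° + 47.2° = +178.9°.
(The naïve average (+131.7 + -133.9)/2 = -1.1° is on the wrong side of the globe.)

+178.9°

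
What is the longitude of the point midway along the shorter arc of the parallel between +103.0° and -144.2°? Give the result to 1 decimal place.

+159.4°

Signed shortest Δλ from +103.0° to -144.2° is +112.8°.
Midpoint longitude = +103.0° + (+112.8°)/2 = +103.0° + 56.4° = +159.4°.
(The naïve average (+103.0 + -144.2)/2 = -20.6° is on the wrong side of the globe.)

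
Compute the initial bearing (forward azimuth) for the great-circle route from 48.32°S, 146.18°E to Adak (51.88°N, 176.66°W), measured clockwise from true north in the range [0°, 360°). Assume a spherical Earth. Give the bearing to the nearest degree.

Δλ = -176.66 − 146.18 = -322.84°; wrapped into (−180°, 180°]: 37.16°.
θ = atan2( sin Δλ · cos φ₂ , cos φ₁ · sin φ₂ − sin φ₁ · cos φ₂ · cos Δλ )
  = atan2(0.37288, 0.89058) = 22.719° → normalised to [0°, 360°): 22.719°.

23°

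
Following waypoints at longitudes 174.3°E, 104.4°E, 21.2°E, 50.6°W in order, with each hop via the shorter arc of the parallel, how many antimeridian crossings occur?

Leg 1: +174.3° → +104.4°, shortest Δλ = -69.9° (west) — does not cross 180°.
Leg 2: +104.4° → +21.2°, shortest Δλ = -83.2° (west) — does not cross 180°.
Leg 3: +21.2° → -50.6°, shortest Δλ = -71.8° (west) — does not cross 180°.
Total crossings: 0.

0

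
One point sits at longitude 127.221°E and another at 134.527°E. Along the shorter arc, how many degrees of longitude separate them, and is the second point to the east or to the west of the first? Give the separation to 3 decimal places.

7.306° east

Raw difference: 134.527 − 127.221 = 7.306°.
Normalise into (−180°, 180°]: 7.306° stays 7.306°.
Positive ⇒ the second point lies to the east; separation 7.306°.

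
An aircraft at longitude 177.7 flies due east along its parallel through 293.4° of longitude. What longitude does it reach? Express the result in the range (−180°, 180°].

Start at +177.7°; shift +293.4° → +471.1°.
+471.1° lies outside (−180°, 180°]; subtract 360° → +111.1°.

+111.1°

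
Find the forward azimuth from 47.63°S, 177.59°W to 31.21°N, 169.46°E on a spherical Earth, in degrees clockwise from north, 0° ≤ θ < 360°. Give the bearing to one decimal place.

Δλ = 169.46 − -177.59 = 347.05°; wrapped into (−180°, 180°]: -12.95°.
θ = atan2( sin Δλ · cos φ₂ , cos φ₁ · sin φ₂ − sin φ₁ · cos φ₂ · cos Δλ )
  = atan2(-0.19167, 0.96502) = -11.234° → normalised to [0°, 360°): 348.766°.

348.8°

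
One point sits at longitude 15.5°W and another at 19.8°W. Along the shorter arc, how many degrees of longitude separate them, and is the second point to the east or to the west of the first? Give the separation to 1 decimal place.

4.3° west

Raw difference: -19.8 − -15.5 = -4.3°.
Normalise into (−180°, 180°]: -4.3° stays -4.3°.
Negative ⇒ the second point lies to the west; separation 4.3°.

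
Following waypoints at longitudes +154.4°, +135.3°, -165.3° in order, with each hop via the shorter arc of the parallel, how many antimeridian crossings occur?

1

Leg 1: +154.4° → +135.3°, shortest Δλ = -19.1° (west) — does not cross 180°.
Leg 2: +135.3° → -165.3°, shortest Δλ = 59.4° (east) — crosses 180°.
Total crossings: 1.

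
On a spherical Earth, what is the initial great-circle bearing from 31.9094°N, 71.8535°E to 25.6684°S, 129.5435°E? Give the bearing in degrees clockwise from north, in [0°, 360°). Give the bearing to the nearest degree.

Δλ = 129.5435 − 71.8535 = 57.6900°.
θ = atan2( sin Δλ · cos φ₂ , cos φ₁ · sin φ₂ − sin φ₁ · cos φ₂ · cos Δλ )
  = atan2(0.76176, -0.62235) = 129.248° → normalised to [0°, 360°): 129.248°.

129°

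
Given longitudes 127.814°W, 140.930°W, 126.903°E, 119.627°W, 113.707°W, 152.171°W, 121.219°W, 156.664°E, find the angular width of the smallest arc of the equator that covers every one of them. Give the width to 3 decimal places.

119.390°

Sort the longitudes: -152.171°, -140.930°, -127.814°, -121.219°, -119.627°, -113.707°, +126.903°, +156.664°.
Eastward gaps between consecutive values (wrapping around): 11.241°, 13.116°, 6.595°, 1.592°, 5.920°, 240.610°, 29.761°, 51.165°.
Largest gap = 240.610° ⇒ minimal covering band is its complement: 360° − 240.610° = 119.390°.
Band runs from +126.903° eastward to -113.707°, crossing the antimeridian.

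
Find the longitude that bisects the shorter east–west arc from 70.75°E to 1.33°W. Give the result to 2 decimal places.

34.71°E

Signed shortest Δλ from +70.75° to -1.33° is -72.08°.
Midpoint longitude = +70.75° + (-72.08°)/2 = +70.75° − 36.04° = +34.71°.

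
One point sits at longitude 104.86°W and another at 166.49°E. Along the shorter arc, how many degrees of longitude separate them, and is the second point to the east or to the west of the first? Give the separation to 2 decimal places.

88.65° west

Raw difference: 166.49 − -104.86 = 271.35°.
Normalise into (−180°, 180°]: 271.35° − 360° = -88.65°.
Negative ⇒ the second point lies to the west; separation 88.65°.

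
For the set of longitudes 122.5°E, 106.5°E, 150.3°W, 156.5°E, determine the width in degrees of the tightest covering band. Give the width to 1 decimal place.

Sort the longitudes: -150.3°, +106.5°, +122.5°, +156.5°.
Eastward gaps between consecutive values (wrapping around): 256.8°, 16.0°, 34.0°, 53.2°.
Largest gap = 256.8° ⇒ minimal covering band is its complement: 360° − 256.8° = 103.2°.
Band runs from +106.5° eastward to -150.3°, crossing the antimeridian.

103.2°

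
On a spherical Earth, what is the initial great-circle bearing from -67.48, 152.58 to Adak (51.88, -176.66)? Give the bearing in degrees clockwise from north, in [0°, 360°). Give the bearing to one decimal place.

Δλ = -176.66 − 152.58 = -329.24°; wrapped into (−180°, 180°]: 30.76°.
θ = atan2( sin Δλ · cos φ₂ , cos φ₁ · sin φ₂ − sin φ₁ · cos φ₂ · cos Δλ )
  = atan2(0.31572, 0.79133) = 21.751° → normalised to [0°, 360°): 21.751°.

21.8°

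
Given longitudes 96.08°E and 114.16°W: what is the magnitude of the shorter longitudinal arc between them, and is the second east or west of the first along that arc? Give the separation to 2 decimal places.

149.76° east

Raw difference: -114.16 − 96.08 = -210.24°.
Normalise into (−180°, 180°]: -210.24° + 360° = 149.76°.
Positive ⇒ the second point lies to the east; separation 149.76°.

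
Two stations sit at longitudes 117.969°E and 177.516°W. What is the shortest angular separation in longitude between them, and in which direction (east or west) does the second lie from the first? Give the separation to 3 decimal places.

64.515° east

Raw difference: -177.516 − 117.969 = -295.485°.
Normalise into (−180°, 180°]: -295.485° + 360° = 64.515°.
Positive ⇒ the second point lies to the east; separation 64.515°.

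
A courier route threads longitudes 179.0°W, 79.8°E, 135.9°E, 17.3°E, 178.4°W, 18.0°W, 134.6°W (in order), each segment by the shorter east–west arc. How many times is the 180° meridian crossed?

2

Leg 1: -179.0° → +79.8°, shortest Δλ = -101.2° (west) — crosses 180°.
Leg 2: +79.8° → +135.9°, shortest Δλ = 56.1° (east) — does not cross 180°.
Leg 3: +135.9° → +17.3°, shortest Δλ = -118.6° (west) — does not cross 180°.
Leg 4: +17.3° → -178.4°, shortest Δλ = 164.3° (east) — crosses 180°.
Leg 5: -178.4° → -18.0°, shortest Δλ = 160.4° (east) — does not cross 180°.
Leg 6: -18.0° → -134.6°, shortest Δλ = -116.6° (west) — does not cross 180°.
Total crossings: 2.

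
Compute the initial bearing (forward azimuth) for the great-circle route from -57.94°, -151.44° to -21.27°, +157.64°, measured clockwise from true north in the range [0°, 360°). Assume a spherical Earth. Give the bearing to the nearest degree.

Δλ = 157.64 − -151.44 = 309.08°; wrapped into (−180°, 180°]: -50.92°.
θ = atan2( sin Δλ · cos φ₂ , cos φ₁ · sin φ₂ − sin φ₁ · cos φ₂ · cos Δλ )
  = atan2(-0.72339, 0.30531) = -67.117° → normalised to [0°, 360°): 292.883°.

293°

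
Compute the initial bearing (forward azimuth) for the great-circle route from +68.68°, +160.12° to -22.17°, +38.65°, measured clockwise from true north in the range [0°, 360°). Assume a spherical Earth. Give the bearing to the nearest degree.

Δλ = 38.65 − 160.12 = -121.47°.
θ = atan2( sin Δλ · cos φ₂ , cos φ₁ · sin φ₂ − sin φ₁ · cos φ₂ · cos Δλ )
  = atan2(-0.78986, 0.31317) = -68.372° → normalised to [0°, 360°): 291.628°.

292°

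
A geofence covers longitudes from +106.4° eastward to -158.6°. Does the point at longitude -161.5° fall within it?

Yes

Band width going east from +106.4° to -158.6°: ((-158.6 − 106.4) mod 360) = 95.0°.
Offset of -161.5° east of the west edge: ((-161.5 − 106.4) mod 360) = 92.1°.
92.1° ≤ 95.0° ⇒ inside.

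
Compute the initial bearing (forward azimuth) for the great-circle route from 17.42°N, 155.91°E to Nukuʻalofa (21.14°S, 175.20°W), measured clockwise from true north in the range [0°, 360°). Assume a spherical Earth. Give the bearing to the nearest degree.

Δλ = -175.20 − 155.91 = -331.11°; wrapped into (−180°, 180°]: 28.89°.
θ = atan2( sin Δλ · cos φ₂ , cos φ₁ · sin φ₂ − sin φ₁ · cos φ₂ · cos Δλ )
  = atan2(0.45062, -0.58858) = 142.563° → normalised to [0°, 360°): 142.563°.

143°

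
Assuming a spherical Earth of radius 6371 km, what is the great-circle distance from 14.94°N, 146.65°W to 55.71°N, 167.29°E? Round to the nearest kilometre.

Δλ = 167.29 − -146.65 = 313.94°; wrapped into (−180°, 180°]: -46.06°.
Δφ = 55.71 − 14.94 = 40.77°.
a = sin²(Δφ/2) + cos φ₁ · cos φ₂ · sin²(Δλ/2) = 0.204641.
c = 2·atan2(√a, √(1−a)) = 0.93885 rad → d = 6371·c ≈ 5981.40 km.

5981 km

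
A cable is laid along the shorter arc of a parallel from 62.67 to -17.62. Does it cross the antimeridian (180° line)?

No

Signed shortest Δλ = ((-17.62 − 62.67 + 180) mod 360) − 180 = -80.29°.
Going west by 80.29° from +62.67° reaches -17.62° without touching 180°.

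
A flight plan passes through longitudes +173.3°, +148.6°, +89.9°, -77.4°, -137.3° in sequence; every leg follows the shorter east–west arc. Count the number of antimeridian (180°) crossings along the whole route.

Leg 1: +173.3° → +148.6°, shortest Δλ = -24.7° (west) — does not cross 180°.
Leg 2: +148.6° → +89.9°, shortest Δλ = -58.7° (west) — does not cross 180°.
Leg 3: +89.9° → -77.4°, shortest Δλ = -167.3° (west) — does not cross 180°.
Leg 4: -77.4° → -137.3°, shortest Δλ = -59.9° (west) — does not cross 180°.
Total crossings: 0.

0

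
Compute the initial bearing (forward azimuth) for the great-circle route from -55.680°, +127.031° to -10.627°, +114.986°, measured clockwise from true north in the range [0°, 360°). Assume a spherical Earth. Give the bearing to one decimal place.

Δλ = 114.986 − 127.031 = -12.045°.
θ = atan2( sin Δλ · cos φ₂ , cos φ₁ · sin φ₂ − sin φ₁ · cos φ₂ · cos Δλ )
  = atan2(-0.20510, 0.68989) = -16.557° → normalised to [0°, 360°): 343.443°.

343.4°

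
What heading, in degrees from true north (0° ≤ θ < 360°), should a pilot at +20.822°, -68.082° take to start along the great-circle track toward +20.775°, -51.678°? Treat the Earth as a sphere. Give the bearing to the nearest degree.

Δλ = -51.678 − -68.082 = 16.404°.
θ = atan2( sin Δλ · cos φ₂ , cos φ₁ · sin φ₂ − sin φ₁ · cos φ₂ · cos Δλ )
  = atan2(0.26405, 0.01271) = 87.245° → normalised to [0°, 360°): 87.245°.

87°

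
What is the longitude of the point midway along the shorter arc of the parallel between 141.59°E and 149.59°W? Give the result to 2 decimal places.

176.00°E

Signed shortest Δλ from +141.59° to -149.59° is +68.82°.
Midpoint longitude = +141.59° + (+68.82°)/2 = +141.59° + 34.41° = +176.00°.
(The naïve average (+141.59 + -149.59)/2 = -4.0° is on the wrong side of the globe.)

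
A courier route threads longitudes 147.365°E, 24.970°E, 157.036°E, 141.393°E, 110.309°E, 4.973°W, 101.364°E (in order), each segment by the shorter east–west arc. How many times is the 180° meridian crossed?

0

Leg 1: +147.365° → +24.970°, shortest Δλ = -122.395° (west) — does not cross 180°.
Leg 2: +24.970° → +157.036°, shortest Δλ = 132.066° (east) — does not cross 180°.
Leg 3: +157.036° → +141.393°, shortest Δλ = -15.643° (west) — does not cross 180°.
Leg 4: +141.393° → +110.309°, shortest Δλ = -31.084° (west) — does not cross 180°.
Leg 5: +110.309° → -4.973°, shortest Δλ = -115.282° (west) — does not cross 180°.
Leg 6: -4.973° → +101.364°, shortest Δλ = 106.337° (east) — does not cross 180°.
Total crossings: 0.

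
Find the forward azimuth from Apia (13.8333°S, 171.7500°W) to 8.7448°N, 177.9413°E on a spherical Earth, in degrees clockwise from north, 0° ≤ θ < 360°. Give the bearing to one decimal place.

335.0°

Δλ = 177.9413 − -171.7500 = 349.6913°; wrapped into (−180°, 180°]: -10.3087°.
θ = atan2( sin Δλ · cos φ₂ , cos φ₁ · sin φ₂ − sin φ₁ · cos φ₂ · cos Δλ )
  = atan2(-0.17687, 0.38013) = -24.952° → normalised to [0°, 360°): 335.048°.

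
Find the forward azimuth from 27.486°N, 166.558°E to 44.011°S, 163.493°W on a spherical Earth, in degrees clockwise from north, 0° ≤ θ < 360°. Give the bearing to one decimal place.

Δλ = -163.493 − 166.558 = -330.051°; wrapped into (−180°, 180°]: 29.949°.
θ = atan2( sin Δλ · cos φ₂ , cos φ₁ · sin φ₂ − sin φ₁ · cos φ₂ · cos Δλ )
  = atan2(0.35905, -0.90398) = 158.338° → normalised to [0°, 360°): 158.338°.

158.3°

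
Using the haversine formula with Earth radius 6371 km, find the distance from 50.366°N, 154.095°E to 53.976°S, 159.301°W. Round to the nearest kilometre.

Δλ = -159.301 − 154.095 = -313.396°; wrapped into (−180°, 180°]: 46.604°.
Δφ = -53.976 − 50.366 = -104.342°.
a = sin²(Δφ/2) + cos φ₁ · cos φ₂ · sin²(Δλ/2) = 0.682559.
c = 2·atan2(√a, √(1−a)) = 1.94456 rad → d = 6371·c ≈ 12388.77 km.

12389 km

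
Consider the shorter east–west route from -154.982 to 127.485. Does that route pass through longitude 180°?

Yes

Naïve |127.485 − -154.982| = 282.467° > 180°, so the shorter arc goes the other way round — across 180°.
Signed shortest Δλ = ((127.485 − -154.982 + 180) mod 360) − 180 = -77.533°.
Going west by 77.533° from -154.982° passes through 180° before reaching +127.485°.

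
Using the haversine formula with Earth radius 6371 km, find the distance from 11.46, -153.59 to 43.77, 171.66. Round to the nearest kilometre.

4896 km

Δλ = 171.66 − -153.59 = 325.25°; wrapped into (−180°, 180°]: -34.75°.
Δφ = 43.77 − 11.46 = 32.31°.
a = sin²(Δφ/2) + cos φ₁ · cos φ₂ · sin²(Δλ/2) = 0.140528.
c = 2·atan2(√a, √(1−a)) = 0.76852 rad → d = 6371·c ≈ 4896.21 km.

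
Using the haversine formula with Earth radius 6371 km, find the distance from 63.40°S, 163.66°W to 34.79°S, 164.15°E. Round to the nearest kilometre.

3867 km

Δλ = 164.15 − -163.66 = 327.81°; wrapped into (−180°, 180°]: -32.19°.
Δφ = -34.79 − -63.40 = 28.61°.
a = sin²(Δφ/2) + cos φ₁ · cos φ₂ · sin²(Δλ/2) = 0.089312.
c = 2·atan2(√a, √(1−a)) = 0.60698 rad → d = 6371·c ≈ 3867.06 km.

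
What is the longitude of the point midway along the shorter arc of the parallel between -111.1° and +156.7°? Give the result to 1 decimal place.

-157.2°

Signed shortest Δλ from -111.1° to +156.7° is -92.2°.
Midpoint longitude = -111.1° + (-92.2°)/2 = -111.1° − 46.1° = -157.2°.
(The naïve average (-111.1 + +156.7)/2 = 22.8° is on the wrong side of the globe.)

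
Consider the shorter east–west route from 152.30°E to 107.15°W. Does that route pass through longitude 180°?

Naïve |-107.15 − 152.30| = 259.45° > 180°, so the shorter arc goes the other way round — across 180°.
Signed shortest Δλ = ((-107.15 − 152.30 + 180) mod 360) − 180 = 100.55°.
Going east by 100.55° from +152.30° passes through 180° before reaching -107.15°.

Yes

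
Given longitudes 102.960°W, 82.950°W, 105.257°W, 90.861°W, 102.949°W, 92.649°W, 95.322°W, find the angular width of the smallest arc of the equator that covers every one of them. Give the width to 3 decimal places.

Sort the longitudes: -105.257°, -102.960°, -102.949°, -95.322°, -92.649°, -90.861°, -82.950°.
Eastward gaps between consecutive values (wrapping around): 2.297°, 0.011°, 7.627°, 2.673°, 1.788°, 7.911°, 337.693°.
Largest gap = 337.693° ⇒ minimal covering band is its complement: 360° − 337.693° = 22.307°.
Band runs from -105.257° eastward to -82.950°.

22.307°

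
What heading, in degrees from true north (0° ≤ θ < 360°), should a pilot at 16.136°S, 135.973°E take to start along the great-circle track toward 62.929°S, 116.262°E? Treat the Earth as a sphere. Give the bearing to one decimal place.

191.8°

Δλ = 116.262 − 135.973 = -19.711°.
θ = atan2( sin Δλ · cos φ₂ , cos φ₁ · sin φ₂ − sin φ₁ · cos φ₂ · cos Δλ )
  = atan2(-0.15349, -0.73630) = -168.224° → normalised to [0°, 360°): 191.776°.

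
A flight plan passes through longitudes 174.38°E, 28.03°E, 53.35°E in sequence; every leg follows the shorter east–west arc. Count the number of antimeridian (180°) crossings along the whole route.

Leg 1: +174.38° → +28.03°, shortest Δλ = -146.35° (west) — does not cross 180°.
Leg 2: +28.03° → +53.35°, shortest Δλ = 25.32° (east) — does not cross 180°.
Total crossings: 0.

0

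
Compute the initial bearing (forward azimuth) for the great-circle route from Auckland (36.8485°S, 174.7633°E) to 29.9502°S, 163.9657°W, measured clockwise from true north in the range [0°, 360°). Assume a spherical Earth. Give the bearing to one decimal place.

74.9°

Δλ = -163.9657 − 174.7633 = -338.7290°; wrapped into (−180°, 180°]: 21.2710°.
θ = atan2( sin Δλ · cos φ₂ , cos φ₁ · sin φ₂ − sin φ₁ · cos φ₂ · cos Δλ )
  = atan2(0.31433, 0.08471) = 74.918° → normalised to [0°, 360°): 74.918°.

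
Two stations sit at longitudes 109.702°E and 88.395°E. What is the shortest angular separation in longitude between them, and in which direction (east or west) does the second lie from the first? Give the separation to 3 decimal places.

Raw difference: 88.395 − 109.702 = -21.307°.
Normalise into (−180°, 180°]: -21.307° stays -21.307°.
Negative ⇒ the second point lies to the west; separation 21.307°.

21.307° west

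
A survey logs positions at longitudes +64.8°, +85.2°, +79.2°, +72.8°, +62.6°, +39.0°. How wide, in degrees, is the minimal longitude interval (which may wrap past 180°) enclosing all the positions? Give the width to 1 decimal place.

46.2°

Sort the longitudes: +39.0°, +62.6°, +64.8°, +72.8°, +79.2°, +85.2°.
Eastward gaps between consecutive values (wrapping around): 23.6°, 2.2°, 8.0°, 6.4°, 6.0°, 313.8°.
Largest gap = 313.8° ⇒ minimal covering band is its complement: 360° − 313.8° = 46.2°.
Band runs from +39.0° eastward to +85.2°.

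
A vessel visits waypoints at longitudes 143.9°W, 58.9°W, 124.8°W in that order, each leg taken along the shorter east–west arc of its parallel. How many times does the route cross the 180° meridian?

Leg 1: -143.9° → -58.9°, shortest Δλ = 85.0° (east) — does not cross 180°.
Leg 2: -58.9° → -124.8°, shortest Δλ = -65.9° (west) — does not cross 180°.
Total crossings: 0.

0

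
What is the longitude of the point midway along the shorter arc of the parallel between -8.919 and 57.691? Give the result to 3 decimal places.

Signed shortest Δλ from -8.919° to +57.691° is +66.610°.
Midpoint longitude = -8.919° + (+66.610°)/2 = -8.919° + 33.305° = +24.386°.

+24.386°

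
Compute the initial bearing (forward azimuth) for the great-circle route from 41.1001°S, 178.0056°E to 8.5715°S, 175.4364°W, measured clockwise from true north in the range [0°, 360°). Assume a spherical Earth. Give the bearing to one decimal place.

Δλ = -175.4364 − 178.0056 = -353.4420°; wrapped into (−180°, 180°]: 6.5580°.
θ = atan2( sin Δλ · cos φ₂ , cos φ₁ · sin φ₂ − sin φ₁ · cos φ₂ · cos Δλ )
  = atan2(0.11293, 0.53347) = 11.953° → normalised to [0°, 360°): 11.953°.

12.0°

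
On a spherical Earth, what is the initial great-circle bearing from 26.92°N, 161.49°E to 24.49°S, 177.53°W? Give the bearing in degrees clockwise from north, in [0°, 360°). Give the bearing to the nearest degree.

157°

Δλ = -177.53 − 161.49 = -339.02°; wrapped into (−180°, 180°]: 20.98°.
θ = atan2( sin Δλ · cos φ₂ , cos φ₁ · sin φ₂ − sin φ₁ · cos φ₂ · cos Δλ )
  = atan2(0.32583, -0.75432) = 156.638° → normalised to [0°, 360°): 156.638°.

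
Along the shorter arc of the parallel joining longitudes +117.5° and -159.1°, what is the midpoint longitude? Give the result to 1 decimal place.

+159.2°

Signed shortest Δλ from +117.5° to -159.1° is +83.4°.
Midpoint longitude = +117.5° + (+83.4°)/2 = +117.5° + 41.7° = +159.2°.
(The naïve average (+117.5 + -159.1)/2 = -20.8° is on the wrong side of the globe.)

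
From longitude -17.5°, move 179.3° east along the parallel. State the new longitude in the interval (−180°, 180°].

+161.8°

Start at -17.5°; shift +179.3° → +161.8°.
+161.8° already lies in (−180°, 180°].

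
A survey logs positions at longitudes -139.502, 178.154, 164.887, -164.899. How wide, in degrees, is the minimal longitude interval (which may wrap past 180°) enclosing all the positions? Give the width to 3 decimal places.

55.611°

Sort the longitudes: -164.899°, -139.502°, +164.887°, +178.154°.
Eastward gaps between consecutive values (wrapping around): 25.397°, 304.389°, 13.267°, 16.947°.
Largest gap = 304.389° ⇒ minimal covering band is its complement: 360° − 304.389° = 55.611°.
Band runs from +164.887° eastward to -139.502°, crossing the antimeridian.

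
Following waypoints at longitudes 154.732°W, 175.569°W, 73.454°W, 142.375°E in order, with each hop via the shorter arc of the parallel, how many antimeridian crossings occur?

Leg 1: -154.732° → -175.569°, shortest Δλ = -20.837° (west) — does not cross 180°.
Leg 2: -175.569° → -73.454°, shortest Δλ = 102.115° (east) — does not cross 180°.
Leg 3: -73.454° → +142.375°, shortest Δλ = -144.171° (west) — crosses 180°.
Total crossings: 1.

1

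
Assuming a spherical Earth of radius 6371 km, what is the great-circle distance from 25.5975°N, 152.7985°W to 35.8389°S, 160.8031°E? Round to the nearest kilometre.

8390 km

Δλ = 160.8031 − -152.7985 = 313.6016°; wrapped into (−180°, 180°]: -46.3984°.
Δφ = -35.8389 − 25.5975 = -61.4364°.
a = sin²(Δφ/2) + cos φ₁ · cos φ₂ · sin²(Δλ/2) = 0.374385.
c = 2·atan2(√a, √(1−a)) = 1.31685 rad → d = 6371·c ≈ 8389.63 km.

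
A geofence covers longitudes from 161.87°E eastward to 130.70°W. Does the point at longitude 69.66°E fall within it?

No

Band width going east from +161.87° to -130.70°: ((-130.70 − 161.87) mod 360) = 67.43°.
Offset of +69.66° east of the west edge: ((69.66 − 161.87) mod 360) = 267.79°.
267.79° > 67.43° ⇒ outside.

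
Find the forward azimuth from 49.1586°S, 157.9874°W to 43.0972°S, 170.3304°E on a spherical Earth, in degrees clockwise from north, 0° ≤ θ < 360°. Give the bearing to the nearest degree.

273°

Δλ = 170.3304 − -157.9874 = 328.3178°; wrapped into (−180°, 180°]: -31.6822°.
θ = atan2( sin Δλ · cos φ₂ , cos φ₁ · sin φ₂ − sin φ₁ · cos φ₂ · cos Δλ )
  = atan2(-0.38350, 0.02327) = -86.528° → normalised to [0°, 360°): 273.472°.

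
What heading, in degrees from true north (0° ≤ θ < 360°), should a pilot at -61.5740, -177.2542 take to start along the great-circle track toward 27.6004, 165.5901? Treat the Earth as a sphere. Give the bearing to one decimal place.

Δλ = 165.5901 − -177.2542 = 342.8443°; wrapped into (−180°, 180°]: -17.1557°.
θ = atan2( sin Δλ · cos φ₂ , cos φ₁ · sin φ₂ − sin φ₁ · cos φ₂ · cos Δλ )
  = atan2(-0.26140, 0.96522) = -15.153° → normalised to [0°, 360°): 344.847°.

344.8°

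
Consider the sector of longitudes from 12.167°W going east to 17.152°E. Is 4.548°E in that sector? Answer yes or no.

Yes

Band width going east from -12.167° to +17.152°: ((17.152 − -12.167) mod 360) = 29.319°.
Offset of +4.548° east of the west edge: ((4.548 − -12.167) mod 360) = 16.715°.
16.715° ≤ 29.319° ⇒ inside.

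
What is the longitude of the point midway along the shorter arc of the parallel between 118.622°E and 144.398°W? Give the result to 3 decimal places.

167.112°E

Signed shortest Δλ from +118.622° to -144.398° is +96.980°.
Midpoint longitude = +118.622° + (+96.980°)/2 = +118.622° + 48.490° = +167.112°.
(The naïve average (+118.622 + -144.398)/2 = -12.888° is on the wrong side of the globe.)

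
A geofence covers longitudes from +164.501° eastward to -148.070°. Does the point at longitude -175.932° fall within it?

Yes

Band width going east from +164.501° to -148.070°: ((-148.070 − 164.501) mod 360) = 47.429°.
Offset of -175.932° east of the west edge: ((-175.932 − 164.501) mod 360) = 19.567°.
19.567° ≤ 47.429° ⇒ inside.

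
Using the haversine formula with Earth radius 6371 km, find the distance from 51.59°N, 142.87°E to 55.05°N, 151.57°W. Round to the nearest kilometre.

Δλ = -151.57 − 142.87 = -294.44°; wrapped into (−180°, 180°]: 65.56°.
Δφ = 55.05 − 51.59 = 3.46°.
a = sin²(Δφ/2) + cos φ₁ · cos φ₂ · sin²(Δλ/2) = 0.105239.
c = 2·atan2(√a, √(1−a)) = 0.66077 rad → d = 6371·c ≈ 4209.75 km.

4210 km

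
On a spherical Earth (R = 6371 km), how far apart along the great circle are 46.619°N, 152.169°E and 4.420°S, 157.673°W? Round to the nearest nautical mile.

Δλ = -157.673 − 152.169 = -309.842°; wrapped into (−180°, 180°]: 50.158°.
Δφ = -4.420 − 46.619 = -51.039°.
a = sin²(Δφ/2) + cos φ₁ · cos φ₂ · sin²(Δλ/2) = 0.308639.
c = 2·atan2(√a, √(1−a)) = 1.17805 rad → d = 6371·c ≈ 7505.39 km ≈ 4052.59 nmi.

4053 nmi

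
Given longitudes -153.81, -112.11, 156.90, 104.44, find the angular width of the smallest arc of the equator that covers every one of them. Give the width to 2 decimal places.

Sort the longitudes: -153.81°, -112.11°, +104.44°, +156.90°.
Eastward gaps between consecutive values (wrapping around): 41.70°, 216.55°, 52.46°, 49.29°.
Largest gap = 216.55° ⇒ minimal covering band is its complement: 360° − 216.55° = 143.45°.
Band runs from +104.44° eastward to -112.11°, crossing the antimeridian.

143.45°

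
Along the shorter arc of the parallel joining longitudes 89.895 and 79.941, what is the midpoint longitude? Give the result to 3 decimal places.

Signed shortest Δλ from +89.895° to +79.941° is -9.954°.
Midpoint longitude = +89.895° + (-9.954°)/2 = +89.895° − 4.977° = +84.918°.

+84.918°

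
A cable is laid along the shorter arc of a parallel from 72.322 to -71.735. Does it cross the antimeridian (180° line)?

Signed shortest Δλ = ((-71.735 − 72.322 + 180) mod 360) − 180 = -144.057°.
Going west by 144.057° from +72.322° reaches -71.735° without touching 180°.

No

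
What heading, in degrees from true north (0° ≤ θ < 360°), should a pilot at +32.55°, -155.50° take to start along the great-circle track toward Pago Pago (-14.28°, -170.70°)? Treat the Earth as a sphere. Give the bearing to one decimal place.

Δλ = -170.70 − -155.50 = -15.20°.
θ = atan2( sin Δλ · cos φ₂ , cos φ₁ · sin φ₂ − sin φ₁ · cos φ₂ · cos Δλ )
  = atan2(-0.25409, -0.71109) = -160.337° → normalised to [0°, 360°): 199.663°.

199.7°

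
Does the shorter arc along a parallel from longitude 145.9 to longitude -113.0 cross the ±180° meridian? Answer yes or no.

Yes

Naïve |-113.0 − 145.9| = 258.9° > 180°, so the shorter arc goes the other way round — across 180°.
Signed shortest Δλ = ((-113.0 − 145.9 + 180) mod 360) − 180 = 101.1°.
Going east by 101.1° from +145.9° passes through 180° before reaching -113.0°.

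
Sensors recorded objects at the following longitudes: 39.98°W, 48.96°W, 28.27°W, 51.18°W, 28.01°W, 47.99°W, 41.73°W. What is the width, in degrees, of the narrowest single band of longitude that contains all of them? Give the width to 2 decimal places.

Sort the longitudes: -51.18°, -48.96°, -47.99°, -41.73°, -39.98°, -28.27°, -28.01°.
Eastward gaps between consecutive values (wrapping around): 2.22°, 0.97°, 6.26°, 1.75°, 11.71°, 0.26°, 336.83°.
Largest gap = 336.83° ⇒ minimal covering band is its complement: 360° − 336.83° = 23.17°.
Band runs from -51.18° eastward to -28.01°.

23.17°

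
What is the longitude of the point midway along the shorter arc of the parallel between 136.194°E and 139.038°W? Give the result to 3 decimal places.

178.578°E

Signed shortest Δλ from +136.194° to -139.038° is +84.768°.
Midpoint longitude = +136.194° + (+84.768°)/2 = +136.194° + 42.384° = +178.578°.
(The naïve average (+136.194 + -139.038)/2 = -1.422° is on the wrong side of the globe.)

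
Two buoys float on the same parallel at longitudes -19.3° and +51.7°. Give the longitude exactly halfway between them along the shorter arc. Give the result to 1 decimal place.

Signed shortest Δλ from -19.3° to +51.7° is +71.0°.
Midpoint longitude = -19.3° + (+71.0°)/2 = -19.3° + 35.5° = +16.2°.

+16.2°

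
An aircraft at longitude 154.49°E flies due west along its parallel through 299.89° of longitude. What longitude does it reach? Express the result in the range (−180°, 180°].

145.40°W

Start at +154.49°; shift −299.89° → -145.40°.
-145.40° already lies in (−180°, 180°].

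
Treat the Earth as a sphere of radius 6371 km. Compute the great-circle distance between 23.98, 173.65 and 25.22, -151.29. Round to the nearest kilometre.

Δλ = -151.29 − 173.65 = -324.94°; wrapped into (−180°, 180°]: 35.06°.
Δφ = 25.22 − 23.98 = 1.24°.
a = sin²(Δφ/2) + cos φ₁ · cos φ₂ · sin²(Δλ/2) = 0.075109.
c = 2·atan2(√a, √(1−a)) = 0.55523 rad → d = 6371·c ≈ 3537.35 km.

3537 km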